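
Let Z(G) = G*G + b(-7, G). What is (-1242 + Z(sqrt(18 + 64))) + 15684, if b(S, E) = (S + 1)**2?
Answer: 14560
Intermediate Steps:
b(S, E) = (1 + S)**2
Z(G) = 36 + G**2 (Z(G) = G*G + (1 - 7)**2 = G**2 + (-6)**2 = G**2 + 36 = 36 + G**2)
(-1242 + Z(sqrt(18 + 64))) + 15684 = (-1242 + (36 + (sqrt(18 + 64))**2)) + 15684 = (-1242 + (36 + (sqrt(82))**2)) + 15684 = (-1242 + (36 + 82)) + 15684 = (-1242 + 118) + 15684 = -1124 + 15684 = 14560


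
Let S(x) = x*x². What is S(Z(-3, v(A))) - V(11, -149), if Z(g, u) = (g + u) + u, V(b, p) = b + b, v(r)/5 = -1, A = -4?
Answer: -2219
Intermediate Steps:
v(r) = -5 (v(r) = 5*(-1) = -5)
V(b, p) = 2*b
Z(g, u) = g + 2*u
S(x) = x³
S(Z(-3, v(A))) - V(11, -149) = (-3 + 2*(-5))³ - 2*11 = (-3 - 10)³ - 1*22 = (-13)³ - 22 = -2197 - 22 = -2219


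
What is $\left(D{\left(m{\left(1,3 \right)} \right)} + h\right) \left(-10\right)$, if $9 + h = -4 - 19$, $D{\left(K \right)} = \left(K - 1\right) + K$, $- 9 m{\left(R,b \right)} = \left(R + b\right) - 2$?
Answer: $\frac{3010}{9} \approx 334.44$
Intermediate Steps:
$m{\left(R,b \right)} = \frac{2}{9} - \frac{R}{9} - \frac{b}{9}$ ($m{\left(R,b \right)} = - \frac{\left(R + b\right) - 2}{9} = - \frac{-2 + R + b}{9} = \frac{2}{9} - \frac{R}{9} - \frac{b}{9}$)
$D{\left(K \right)} = -1 + 2 K$ ($D{\left(K \right)} = \left(-1 + K\right) + K = -1 + 2 K$)
$h = -32$ ($h = -9 - 23 = -32$)
$\left(D{\left(m{\left(1,3 \right)} \right)} + h\right) \left(-10\right) = \left(\left(-1 + 2 \left(\frac{2}{9} - \frac{1}{9} - \frac{1}{3}\right)\right) - 32\right) \left(-10\right) = \left(\left(-1 + 2 \left(- \frac{2}{9}\right)\right) - 32\right) \left(-10\right) = \left(\left(-1 - \frac{4}{9}\right) - 32\right) \left(-10\right) = \left(- \frac{13}{9} - 32\right) \left(-10\right) = \left(- \frac{301}{9}\right) \left(-10\right) = \frac{3010}{9}$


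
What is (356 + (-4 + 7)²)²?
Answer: 133225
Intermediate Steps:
(356 + (-4 + 7)²)² = (356 + 3²)² = (356 + 9)² = 365² = 133225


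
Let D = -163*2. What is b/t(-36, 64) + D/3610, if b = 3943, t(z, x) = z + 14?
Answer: -7120701/39710 ≈ -179.32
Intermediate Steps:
t(z, x) = 14 + z
D = -326
b/t(-36, 64) + D/3610 = 3943/(14 - 36) - 326/3610 = 3943/(-22) - 326*1/3610 = 3943*(-1/22) - 163/1805 = -3943/22 - 163/1805 = -7120701/39710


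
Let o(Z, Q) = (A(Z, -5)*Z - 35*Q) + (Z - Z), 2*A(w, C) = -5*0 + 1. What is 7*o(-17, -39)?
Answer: 18991/2 ≈ 9495.5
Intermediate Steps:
A(w, C) = ½ (A(w, C) = (-5*0 + 1)/2 = (0 + 1)/2 = (½)*1 = ½)
o(Z, Q) = Z/2 - 35*Q (o(Z, Q) = (Z/2 - 35*Q) + (Z - Z) = (Z/2 - 35*Q) + 0 = Z/2 - 35*Q)
7*o(-17, -39) = 7*((½)*(-17) - 35*(-39)) = 7*(-17/2 + 1365) = 7*(2713/2) = 18991/2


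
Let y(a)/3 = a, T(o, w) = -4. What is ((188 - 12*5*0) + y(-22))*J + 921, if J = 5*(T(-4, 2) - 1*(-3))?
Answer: 311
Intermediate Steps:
y(a) = 3*a
J = -5 (J = 5*(-4 - 1*(-3)) = 5*(-4 + 3) = 5*(-1) = -5)
((188 - 12*5*0) + y(-22))*J + 921 = ((188 - 12*5*0) + 3*(-22))*(-5) + 921 = ((188 - 60*0) - 66)*(-5) + 921 = ((188 + 0) - 66)*(-5) + 921 = (188 - 66)*(-5) + 921 = 122*(-5) + 921 = -610 + 921 = 311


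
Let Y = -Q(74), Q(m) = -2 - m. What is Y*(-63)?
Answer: -4788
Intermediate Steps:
Y = 76 (Y = -(-2 - 1*74) = -(-2 - 74) = -1*(-76) = 76)
Y*(-63) = 76*(-63) = -4788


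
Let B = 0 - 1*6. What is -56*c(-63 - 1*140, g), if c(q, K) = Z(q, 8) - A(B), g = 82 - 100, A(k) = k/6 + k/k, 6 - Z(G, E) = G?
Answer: -11704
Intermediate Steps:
Z(G, E) = 6 - G
B = -6 (B = 0 - 6 = -6)
A(k) = 1 + k/6 (A(k) = k*(1/6) + 1 = k/6 + 1 = 1 + k/6)
g = -18
c(q, K) = 6 - q (c(q, K) = (6 - q) - (1 + (1/6)*(-6)) = (6 - q) - (1 - 1) = (6 - q) - 1*0 = (6 - q) + 0 = 6 - q)
-56*c(-63 - 1*140, g) = -56*(6 - (-63 - 1*140)) = -56*(6 - (-63 - 140)) = -56*(6 - 1*(-203)) = -56*(6 + 203) = -56*209 = -11704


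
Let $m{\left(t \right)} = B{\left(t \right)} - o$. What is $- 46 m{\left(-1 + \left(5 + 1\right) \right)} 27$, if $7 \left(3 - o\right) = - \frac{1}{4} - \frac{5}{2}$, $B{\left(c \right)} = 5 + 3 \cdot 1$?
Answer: $- \frac{80109}{14} \approx -5722.1$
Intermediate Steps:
$B{\left(c \right)} = 8$ ($B{\left(c \right)} = 5 + 3 = 8$)
$o = \frac{95}{28}$ ($o = 3 - \frac{- \frac{1}{4} - \frac{5}{2}}{7} = 3 - - \frac{11}{28} = 3 + \frac{11}{28} = \frac{95}{28} \approx 3.3929$)
$m{\left(t \right)} = \frac{129}{28}$ ($m{\left(t \right)} = 8 - \frac{95}{28} = \frac{129}{28}$)
$- 46 m{\left(-1 + \left(5 + 1\right) \right)} 27 = \left(-46\right) \frac{129}{28} \cdot 27 = \left(- \frac{2967}{14}\right) 27 = - \frac{80109}{14}$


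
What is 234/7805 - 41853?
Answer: -326662431/7805 ≈ -41853.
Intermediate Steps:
234/7805 - 41853 = -326662431/7805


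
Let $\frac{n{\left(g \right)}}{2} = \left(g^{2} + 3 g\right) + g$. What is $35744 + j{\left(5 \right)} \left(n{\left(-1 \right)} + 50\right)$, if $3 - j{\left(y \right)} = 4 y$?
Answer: $34996$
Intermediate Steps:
$j{\left(y \right)} = 3 - 4 y$
$n{\left(g \right)} = 2 g^{2} + 8 g$ ($n{\left(g \right)} = 2 \left(\left(g^{2} + 3 g\right) + g\right) = 2 \left(g^{2} + 4 g\right) = 2 g^{2} + 8 g$)
$35744 + j{\left(5 \right)} \left(n{\left(-1 \right)} + 50\right) = 35744 + \left(3 - 20\right) \left(2 \left(-1\right) \left(4 - 1\right) + 50\right) = 35744 + \left(3 - 20\right) \left(2 \left(-1\right) 3 + 50\right) = 35744 - 17 \left(-6 + 50\right) = 35744 - 748 = 34996$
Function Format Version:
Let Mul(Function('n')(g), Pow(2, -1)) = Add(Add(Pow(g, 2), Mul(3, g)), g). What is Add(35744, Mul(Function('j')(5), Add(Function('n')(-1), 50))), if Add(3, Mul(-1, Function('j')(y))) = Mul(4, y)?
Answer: 34996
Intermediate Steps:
Function('j')(y) = Add(3, Mul(-4, y)) (Function('j')(y) = Add(3, Mul(-1, Mul(4, y))) = Add(3, Mul(-4, y)))
Function('n')(g) = Add(Mul(2, Pow(g, 2)), Mul(8, g)) (Function('n')(g) = Mul(2, Add(Add(Pow(g, 2), Mul(3, g)), g)) = Mul(2, Add(Pow(g, 2), Mul(4, g))) = Add(Mul(2, Pow(g, 2)), Mul(8, g)))
Add(35744, Mul(Function('j')(5), Add(Function('n')(-1), 50))) = Add(35744, Mul(Add(3, Mul(-4, 5)), Add(Mul(2, -1, Add(4, -1)), 50))) = Add(35744, Mul(Add(3, -20), Add(Mul(2, -1, 3), 50))) = Add(35744, Mul(-17, Add(-6, 50))) = Add(35744, Mul(-17, 44)) = Add(35744, -748) = 34996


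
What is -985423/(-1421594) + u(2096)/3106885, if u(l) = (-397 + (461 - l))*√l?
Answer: 985423/1421594 - 8128*√131/3106885 ≈ 0.66324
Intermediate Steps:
u(l) = √l*(64 - l) (u(l) = (64 - l)*√l = √l*(64 - l))
-985423/(-1421594) + u(2096)/3106885 = -985423/(-1421594) + (√2096*(64 - 1*2096))/3106885 = -985423*(-1/1421594) + ((4*√131)*(64 - 2096))*(1/3106885) = 985423/1421594 + ((4*√131)*(-2032))*(1/3106885) = 985423/1421594 - 8128*√131*(1/3106885) = 985423/1421594 - 8128*√131/3106885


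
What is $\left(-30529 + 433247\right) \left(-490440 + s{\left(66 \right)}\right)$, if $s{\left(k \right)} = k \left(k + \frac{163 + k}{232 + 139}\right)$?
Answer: $- \frac{72618935331900}{371} \approx -1.9574 \cdot 10^{11}$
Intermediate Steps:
$s{\left(k \right)} = k \left(\frac{163}{371} + \frac{372 k}{371}\right)$ ($s{\left(k \right)} = k \left(k + \frac{163 + k}{371}\right) = k \left(k + \left(163 + k\right) \frac{1}{371}\right) = k \left(k + \left(\frac{163}{371} + \frac{k}{371}\right)\right) = k \left(\frac{163}{371} + \frac{372 k}{371}\right)$)
$\left(-30529 + 433247\right) \left(-490440 + s{\left(66 \right)}\right) = \left(-30529 + 433247\right) \left(-490440 + \frac{1}{371} \cdot 66 \left(163 + 372 \cdot 66\right)\right) = 402718 \left(-490440 + \frac{1}{371} \cdot 66 \left(163 + 24552\right)\right) = 402718 \left(-490440 + \frac{1}{371} \cdot 66 \cdot 24715\right) = 402718 \left(-490440 + \frac{1631190}{371}\right) = 402718 \left(- \frac{180322050}{371}\right) = - \frac{72618935331900}{371}$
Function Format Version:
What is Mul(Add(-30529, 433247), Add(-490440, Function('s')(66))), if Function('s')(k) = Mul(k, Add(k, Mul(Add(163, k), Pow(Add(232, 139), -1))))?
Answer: Rational(-72618935331900, 371) ≈ -1.9574e+11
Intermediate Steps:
Function('s')(k) = Mul(k, Add(Rational(163, 371), Mul(Rational(372, 371), k))) (Function('s')(k) = Mul(k, Add(k, Mul(Add(163, k), Pow(371, -1)))) = Mul(k, Add(k, Mul(Add(163, k), Rational(1, 371)))) = Mul(k, Add(k, Add(Rational(163, 371), Mul(Rational(1, 371), k)))) = Mul(k, Add(Rational(163, 371), Mul(Rational(372, 371), k))))
Mul(Add(-30529, 433247), Add(-490440, Function('s')(66))) = Mul(Add(-30529, 433247), Add(-490440, Mul(Rational(1, 371), 66, Add(163, Mul(372, 66))))) = Mul(402718, Add(-490440, Mul(Rational(1, 371), 66, Add(163, 24552)))) = Mul(402718, Add(-490440, Mul(Rational(1, 371), 66, 24715))) = Mul(402718, Add(-490440, Rational(1631190, 371))) = Mul(402718, Rational(-180322050, 371)) = Rational(-72618935331900, 371)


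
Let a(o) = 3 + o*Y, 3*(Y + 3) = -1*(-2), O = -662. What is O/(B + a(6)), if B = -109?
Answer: 331/60 ≈ 5.5167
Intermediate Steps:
Y = -7/3 (Y = -3 + (-1*(-2))/3 = -3 + (⅓)*2 = -3 + ⅔ = -7/3 ≈ -2.3333)
a(o) = 3 - 7*o/3 (a(o) = 3 + o*(-7/3) = 3 - 7*o/3)
O/(B + a(6)) = -662/(-109 + (3 - 7/3*6)) = -662/(-109 + (3 - 14)) = -662/(-109 - 11) = -662/(-120) = -662*(-1/120) = 331/60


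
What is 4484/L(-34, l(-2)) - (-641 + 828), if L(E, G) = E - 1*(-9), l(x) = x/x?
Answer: -9159/25 ≈ -366.36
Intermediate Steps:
l(x) = 1
L(E, G) = 9 + E (L(E, G) = E + 9 = 9 + E)
4484/L(-34, l(-2)) - (-641 + 828) = 4484/(9 - 34) - (-641 + 828) = 4484/(-25) - 1*187 = 4484*(-1/25) - 187 = -4484/25 - 187 = -9159/25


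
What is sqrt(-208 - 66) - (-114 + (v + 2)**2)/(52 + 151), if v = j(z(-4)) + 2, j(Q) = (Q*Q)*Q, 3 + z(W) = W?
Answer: -16401/29 + I*sqrt(274) ≈ -565.55 + 16.553*I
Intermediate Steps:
z(W) = -3 + W
j(Q) = Q**3 (j(Q) = Q**2*Q = Q**3)
v = -341 (v = (-3 - 4)**3 + 2 = (-7)**3 + 2 = -343 + 2 = -341)
sqrt(-208 - 66) - (-114 + (v + 2)**2)/(52 + 151) = sqrt(-208 - 66) - (-114 + (-341 + 2)**2)/(52 + 151) = sqrt(-274) - (-114 + (-339)**2)/203 = I*sqrt(274) - (-114 + 114921)/203 = I*sqrt(274) - 114807/203 = I*sqrt(274) - 1*16401/29 = I*sqrt(274) - 16401/29 = -16401/29 + I*sqrt(274)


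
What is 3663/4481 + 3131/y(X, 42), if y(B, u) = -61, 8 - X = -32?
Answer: -13806568/273341 ≈ -50.510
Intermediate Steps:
X = 40 (X = 8 - 1*(-32) = 8 + 32 = 40)
3663/4481 + 3131/y(X, 42) = 3663/4481 + 3131/(-61) = 3663*(1/4481) + 3131*(-1/61) = 3663/4481 - 3131/61 = -13806568/273341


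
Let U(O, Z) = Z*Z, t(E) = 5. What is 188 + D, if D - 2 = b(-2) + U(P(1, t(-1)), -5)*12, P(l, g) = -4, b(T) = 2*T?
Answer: 486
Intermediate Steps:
U(O, Z) = Z**2
D = 298 (D = 2 + (2*(-2) + (-5)**2*12) = 2 + (-4 + 25*12) = 2 + (-4 + 300) = 2 + 296 = 298)
188 + D = 188 + 298 = 486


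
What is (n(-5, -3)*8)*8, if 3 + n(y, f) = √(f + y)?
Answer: -192 + 128*I*√2 ≈ -192.0 + 181.02*I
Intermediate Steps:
n(y, f) = -3 + √(f + y)
(n(-5, -3)*8)*8 = ((-3 + √(-3 - 5))*8)*8 = ((-3 + √(-8))*8)*8 = ((-3 + 2*I*√2)*8)*8 = (-24 + 16*I*√2)*8 = -192 + 128*I*√2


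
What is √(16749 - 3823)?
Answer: √12926 ≈ 113.69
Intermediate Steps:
√(16749 - 3823) = √12926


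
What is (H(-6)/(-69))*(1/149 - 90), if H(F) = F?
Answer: -1166/149 ≈ -7.8255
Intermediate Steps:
(H(-6)/(-69))*(1/149 - 90) = (-6/(-69))*(1/149 - 90) = (-6*(-1/69))*(1/149 - 90) = (2/23)*(-13409/149) = -1166/149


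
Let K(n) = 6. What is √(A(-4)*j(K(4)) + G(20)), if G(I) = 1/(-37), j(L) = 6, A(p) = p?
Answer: I*√32893/37 ≈ 4.9017*I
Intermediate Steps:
G(I) = -1/37
√(A(-4)*j(K(4)) + G(20)) = √(-4*6 - 1/37) = √(-24 - 1/37) = √(-889/37) = I*√32893/37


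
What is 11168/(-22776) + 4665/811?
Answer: 12149099/2308917 ≈ 5.2618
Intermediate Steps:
11168/(-22776) + 4665/811 = 11168*(-1/22776) + 4665*(1/811) = -1396/2847 + 4665/811 = 12149099/2308917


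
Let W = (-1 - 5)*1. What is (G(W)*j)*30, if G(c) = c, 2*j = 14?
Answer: -1260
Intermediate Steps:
j = 7 (j = (½)*14 = 7)
W = -6 (W = -6*1 = -6)
(G(W)*j)*30 = -6*7*30 = -42*30 = -1260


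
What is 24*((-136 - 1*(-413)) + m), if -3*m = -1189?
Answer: 16160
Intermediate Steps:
m = 1189/3 (m = -⅓*(-1189) = 1189/3 ≈ 396.33)
24*((-136 - 1*(-413)) + m) = 24*((-136 - 1*(-413)) + 1189/3) = 24*((-136 + 413) + 1189/3) = 24*(277 + 1189/3) = 24*(2020/3) = 16160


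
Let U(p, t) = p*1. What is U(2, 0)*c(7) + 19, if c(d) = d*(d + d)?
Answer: 215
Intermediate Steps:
U(p, t) = p
c(d) = 2*d² (c(d) = d*(2*d) = 2*d²)
U(2, 0)*c(7) + 19 = 2*(2*7²) + 19 = 2*(2*49) + 19 = 2*98 + 19 = 196 + 19 = 215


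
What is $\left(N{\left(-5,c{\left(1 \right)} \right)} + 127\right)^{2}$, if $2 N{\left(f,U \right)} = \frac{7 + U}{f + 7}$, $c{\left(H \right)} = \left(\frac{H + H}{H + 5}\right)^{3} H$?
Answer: $\frac{48344209}{2916} \approx 16579.0$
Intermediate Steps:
$c{\left(H \right)} = \frac{8 H^{4}}{\left(5 + H\right)^{3}}$ ($c{\left(H \right)} = \left(\frac{2 H}{5 + H}\right)^{3} H = \frac{8 H^{3}}{\left(5 + H\right)^{3}} H = \frac{8 H^{4}}{\left(5 + H\right)^{3}}$)
$N{\left(f,U \right)} = \frac{7 + U}{2 \left(7 + f\right)}$ ($N{\left(f,U \right)} = \frac{\left(7 + U\right) \frac{1}{f + 7}}{2} = \frac{\left(7 + U\right) \frac{1}{7 + f}}{2} = \frac{\frac{1}{7 + f} \left(7 + U\right)}{2} = \frac{7 + U}{2 \left(7 + f\right)}$)
$\left(N{\left(-5,c{\left(1 \right)} \right)} + 127\right)^{2} = \left(\frac{7 + \frac{8 \cdot 1^{4}}{\left(5 + 1\right)^{3}}}{2 \left(7 - 5\right)} + 127\right)^{2} = \left(\frac{7 + 8 \cdot 1 \cdot \frac{1}{216}}{2 \cdot 2} + 127\right)^{2} = \left(\frac{1}{2} \cdot \frac{1}{2} \left(7 + 8 \cdot 1 \cdot \frac{1}{216}\right) + 127\right)^{2} = \left(\frac{1}{2} \cdot \frac{1}{2} \left(7 + \frac{1}{27}\right) + 127\right)^{2} = \left(\frac{1}{2} \cdot \frac{1}{2} \cdot \frac{190}{27} + 127\right)^{2} = \left(\frac{95}{54} + 127\right)^{2} = \left(\frac{6953}{54}\right)^{2} = \frac{48344209}{2916}$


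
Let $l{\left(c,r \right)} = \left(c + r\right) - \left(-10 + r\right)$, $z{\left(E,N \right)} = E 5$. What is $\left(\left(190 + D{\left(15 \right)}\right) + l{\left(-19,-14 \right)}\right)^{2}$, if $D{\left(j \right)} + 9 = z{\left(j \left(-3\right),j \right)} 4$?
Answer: $529984$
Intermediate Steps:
$z{\left(E,N \right)} = 5 E$
$D{\left(j \right)} = -9 - 60 j$ ($D{\left(j \right)} = -9 + 5 j \left(-3\right) 4 = -9 + 5 \left(- 3 j\right) 4 = -9 + - 15 j 4 = -9 - 60 j$)
$l{\left(c,r \right)} = 10 + c$
$\left(\left(190 + D{\left(15 \right)}\right) + l{\left(-19,-14 \right)}\right)^{2} = \left(\left(190 - 909\right) + \left(10 - 19\right)\right)^{2} = \left(\left(190 - 909\right) - 9\right)^{2} = \left(-719 - 9\right)^{2} = \left(-728\right)^{2} = 529984$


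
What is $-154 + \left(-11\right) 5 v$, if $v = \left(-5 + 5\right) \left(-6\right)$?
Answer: $-154$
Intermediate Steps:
$v = 0$ ($v = 0 \left(-6\right) = 0$)
$-154 + \left(-11\right) 5 v = -154 + \left(-11\right) 5 \cdot 0 = -154 - 0 = -154 + 0 = -154$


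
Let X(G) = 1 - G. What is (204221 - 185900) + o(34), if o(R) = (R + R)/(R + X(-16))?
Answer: 54967/3 ≈ 18322.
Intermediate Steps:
o(R) = 2*R/(17 + R) (o(R) = (R + R)/(R + (1 - 1*(-16))) = (2*R)/(R + (1 + 16)) = (2*R)/(R + 17) = (2*R)/(17 + R) = 2*R/(17 + R))
(204221 - 185900) + o(34) = (204221 - 185900) + 2*34/(17 + 34) = 18321 + 2*34/51 = 18321 + 2*34*(1/51) = 18321 + 4/3 = 54967/3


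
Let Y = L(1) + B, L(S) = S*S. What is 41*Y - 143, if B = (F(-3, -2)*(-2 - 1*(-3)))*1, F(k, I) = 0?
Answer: -102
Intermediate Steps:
L(S) = S²
B = 0 (B = (0*(-2 - 1*(-3)))*1 = (0*(-2 + 3))*1 = (0*1)*1 = 0*1 = 0)
Y = 1 (Y = 1² + 0 = 1 + 0 = 1)
41*Y - 143 = 41*1 - 143 = 41 - 143 = -102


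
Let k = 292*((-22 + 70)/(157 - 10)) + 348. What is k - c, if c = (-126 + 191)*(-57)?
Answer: 203269/49 ≈ 4148.3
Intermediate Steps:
c = -3705 (c = 65*(-57) = -3705)
k = 21724/49 (k = 292*(48/147) + 348 = 292*(48*(1/147)) + 348 = 292*(16/49) + 348 = 4672/49 + 348 = 21724/49 ≈ 443.35)
k - c = 21724/49 - 1*(-3705) = 21724/49 + 3705 = 203269/49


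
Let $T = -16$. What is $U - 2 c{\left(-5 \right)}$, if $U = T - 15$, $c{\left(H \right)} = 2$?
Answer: $-35$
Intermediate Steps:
$U = -31$ ($U = -16 - 15 = -31$)
$U - 2 c{\left(-5 \right)} = -31 - 4 = -35$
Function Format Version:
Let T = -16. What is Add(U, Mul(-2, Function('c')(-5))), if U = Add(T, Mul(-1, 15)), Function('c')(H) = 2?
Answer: -35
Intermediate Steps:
U = -31 (U = Add(-16, Mul(-1, 15)) = Add(-16, -15) = -31)
Add(U, Mul(-2, Function('c')(-5))) = Add(-31, Mul(-2, 2)) = Add(-31, -4) = -35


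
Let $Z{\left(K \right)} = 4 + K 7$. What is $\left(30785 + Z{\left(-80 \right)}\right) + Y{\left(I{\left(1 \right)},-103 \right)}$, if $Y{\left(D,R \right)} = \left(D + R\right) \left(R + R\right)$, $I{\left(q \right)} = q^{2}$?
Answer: $51241$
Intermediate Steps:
$Z{\left(K \right)} = 4 + 7 K$
$Y{\left(D,R \right)} = 2 R \left(D + R\right)$ ($Y{\left(D,R \right)} = \left(D + R\right) 2 R = 2 R \left(D + R\right)$)
$\left(30785 + Z{\left(-80 \right)}\right) + Y{\left(I{\left(1 \right)},-103 \right)} = \left(30785 + \left(4 + 7 \left(-80\right)\right)\right) + 2 \left(-103\right) \left(1^{2} - 103\right) = \left(30785 + \left(4 - 560\right)\right) + 2 \left(-103\right) \left(1 - 103\right) = \left(30785 - 556\right) + 2 \left(-103\right) \left(-102\right) = 30229 + 21012 = 51241$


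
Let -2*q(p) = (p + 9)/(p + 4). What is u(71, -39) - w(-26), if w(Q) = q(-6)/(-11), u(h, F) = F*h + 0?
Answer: -121833/44 ≈ -2768.9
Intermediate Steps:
u(h, F) = F*h
q(p) = -(9 + p)/(2*(4 + p)) (q(p) = -(p + 9)/(2*(p + 4)) = -(9 + p)/(2*(4 + p)))
w(Q) = -3/44 (w(Q) = ((-9 - 1*(-6))/(2*(4 - 6)))/(-11) = ((½)*(-9 + 6)/(-2))*(-1/11) = ((½)*(-½)*(-3))*(-1/11) = (¾)*(-1/11) = -3/44)
u(71, -39) - w(-26) = -39*71 - 1*(-3/44) = -2769 + 3/44 = -121833/44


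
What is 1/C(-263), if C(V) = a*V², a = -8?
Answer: -1/553352 ≈ -1.8072e-6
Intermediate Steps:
C(V) = -8*V²
1/C(-263) = 1/(-8*(-263)²) = 1/(-8*69169) = 1/(-553352) = -1/553352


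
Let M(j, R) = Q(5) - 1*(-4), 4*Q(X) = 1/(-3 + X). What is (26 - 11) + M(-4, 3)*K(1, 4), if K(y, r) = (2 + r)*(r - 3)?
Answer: 159/4 ≈ 39.750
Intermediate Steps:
K(y, r) = (-3 + r)*(2 + r) (K(y, r) = (2 + r)*(-3 + r) = (-3 + r)*(2 + r))
Q(X) = 1/(4*(-3 + X))
M(j, R) = 33/8 (M(j, R) = 1/(4*(-3 + 5)) - 1*(-4) = (¼)/2 + 4 = (¼)*(½) + 4 = ⅛ + 4 = 33/8)
(26 - 11) + M(-4, 3)*K(1, 4) = (26 - 11) + 33*(-6 + 4² - 1*4)/8 = 15 + 33*(-6 + 16 - 4)/8 = 15 + (33/8)*6 = 15 + 99/4 = 159/4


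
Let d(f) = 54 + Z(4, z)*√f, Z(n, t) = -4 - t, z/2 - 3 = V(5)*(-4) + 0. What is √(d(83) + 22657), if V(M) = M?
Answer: √(22711 + 30*√83) ≈ 151.61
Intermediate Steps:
z = -34 (z = 6 + 2*(5*(-4) + 0) = 6 + 2*(-20 + 0) = 6 + 2*(-20) = 6 - 40 = -34)
d(f) = 54 + 30*√f (d(f) = 54 + (-4 - 1*(-34))*√f = 54 + (-4 + 34)*√f = 54 + 30*√f)
√(d(83) + 22657) = √((54 + 30*√83) + 22657) = √(22711 + 30*√83)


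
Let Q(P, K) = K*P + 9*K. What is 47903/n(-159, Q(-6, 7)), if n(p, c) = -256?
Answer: -47903/256 ≈ -187.12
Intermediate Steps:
Q(P, K) = 9*K + K*P
47903/n(-159, Q(-6, 7)) = 47903/(-256) = 47903*(-1/256) = -47903/256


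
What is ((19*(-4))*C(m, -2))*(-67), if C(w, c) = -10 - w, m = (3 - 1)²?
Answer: -71288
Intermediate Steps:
m = 4 (m = 2² = 4)
((19*(-4))*C(m, -2))*(-67) = ((19*(-4))*(-10 - 1*4))*(-67) = -76*(-10 - 4)*(-67) = -76*(-14)*(-67) = 1064*(-67) = -71288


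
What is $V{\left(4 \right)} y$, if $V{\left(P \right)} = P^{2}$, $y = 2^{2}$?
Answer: $64$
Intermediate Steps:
$y = 4$
$V{\left(4 \right)} y = 4^{2} \cdot 4 = 16 \cdot 4 = 64$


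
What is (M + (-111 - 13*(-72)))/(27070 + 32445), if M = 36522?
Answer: 37347/59515 ≈ 0.62752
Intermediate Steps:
(M + (-111 - 13*(-72)))/(27070 + 32445) = (36522 + (-111 - 13*(-72)))/(27070 + 32445) = (36522 + (-111 + 936))/59515 = (36522 + 825)*(1/59515) = 37347*(1/59515) = 37347/59515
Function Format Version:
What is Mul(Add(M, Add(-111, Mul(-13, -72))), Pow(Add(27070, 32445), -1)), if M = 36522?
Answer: Rational(37347, 59515) ≈ 0.62752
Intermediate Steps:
Mul(Add(M, Add(-111, Mul(-13, -72))), Pow(Add(27070, 32445), -1)) = Mul(Add(36522, Add(-111, Mul(-13, -72))), Pow(Add(27070, 32445), -1)) = Mul(Add(36522, Add(-111, 936)), Pow(59515, -1)) = Mul(Add(36522, 825), Rational(1, 59515)) = Mul(37347, Rational(1, 59515)) = Rational(37347, 59515)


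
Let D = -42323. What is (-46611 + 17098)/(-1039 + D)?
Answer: 2683/3942 ≈ 0.68062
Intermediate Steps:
(-46611 + 17098)/(-1039 + D) = (-46611 + 17098)/(-1039 - 42323) = -29513/(-43362) = -29513*(-1/43362) = 2683/3942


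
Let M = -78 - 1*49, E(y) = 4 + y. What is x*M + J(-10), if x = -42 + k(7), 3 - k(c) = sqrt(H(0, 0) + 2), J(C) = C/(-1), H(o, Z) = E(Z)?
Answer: 4963 + 127*sqrt(6) ≈ 5274.1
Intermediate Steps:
M = -127 (M = -78 - 49 = -127)
H(o, Z) = 4 + Z
J(C) = -C (J(C) = C*(-1) = -C)
k(c) = 3 - sqrt(6) (k(c) = 3 - sqrt((4 + 0) + 2) = 3 - sqrt(4 + 2) = 3 - sqrt(6))
x = -39 - sqrt(6) (x = -42 + (3 - sqrt(6)) = -39 - sqrt(6) ≈ -41.449)
x*M + J(-10) = (-39 - sqrt(6))*(-127) - 1*(-10) = (4953 + 127*sqrt(6)) + 10 = 4963 + 127*sqrt(6)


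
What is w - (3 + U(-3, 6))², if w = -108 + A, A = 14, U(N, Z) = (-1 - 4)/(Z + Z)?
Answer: -14497/144 ≈ -100.67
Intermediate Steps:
U(N, Z) = -5/(2*Z) (U(N, Z) = -5*1/(2*Z) = -5/(2*Z))
w = -94 (w = -108 + 14 = -94)
w - (3 + U(-3, 6))² = -94 - (3 - 5/2/6)² = -94 - (3 - 5/2*⅙)² = -94 - (3 - 5/12)² = -94 - (31/12)² = -94 - 1*961/144 = -94 - 961/144 = -14497/144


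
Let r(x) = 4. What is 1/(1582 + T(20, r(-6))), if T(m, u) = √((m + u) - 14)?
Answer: 791/1251357 - √10/2502714 ≈ 0.00063085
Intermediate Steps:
T(m, u) = √(-14 + m + u)
1/(1582 + T(20, r(-6))) = 1/(1582 + √(-14 + 20 + 4)) = 1/(1582 + √10)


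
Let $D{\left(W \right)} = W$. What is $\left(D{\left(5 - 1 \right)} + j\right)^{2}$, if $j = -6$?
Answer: $4$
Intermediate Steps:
$\left(D{\left(5 - 1 \right)} + j\right)^{2} = \left(\left(5 - 1\right) - 6\right)^{2} = \left(4 - 6\right)^{2} = \left(-2\right)^{2} = 4$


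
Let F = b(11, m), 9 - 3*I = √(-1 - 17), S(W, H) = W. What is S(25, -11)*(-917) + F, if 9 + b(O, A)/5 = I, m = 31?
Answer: -22955 - 5*I*√2 ≈ -22955.0 - 7.0711*I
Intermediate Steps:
I = 3 - I*√2 (I = 3 - √(-1 - 17)/3 = 3 - I*√2 ≈ 3.0 - 1.4142*I)
b(O, A) = -30 - 5*I*√2 (b(O, A) = -45 + 5*(3 - I*√2) = -45 + (15 - 5*I*√2) = -30 - 5*I*√2)
F = -30 - 5*I*√2 ≈ -30.0 - 7.0711*I
S(25, -11)*(-917) + F = 25*(-917) + (-30 - 5*I*√2) = -22925 + (-30 - 5*I*√2) = -22955 - 5*I*√2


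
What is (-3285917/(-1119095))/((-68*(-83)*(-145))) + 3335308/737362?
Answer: 1527311309641363923/337654637946714100 ≈ 4.5233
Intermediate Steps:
(-3285917/(-1119095))/((-68*(-83)*(-145))) + 3335308/737362 = (-3285917*(-1/1119095))/((5644*(-145))) + 3335308*(1/737362) = (3285917/1119095)/(-818380) + 1667654/368681 = (3285917/1119095)*(-1/818380) + 1667654/368681 = -3285917/915844966100 + 1667654/368681 = 1527311309641363923/337654637946714100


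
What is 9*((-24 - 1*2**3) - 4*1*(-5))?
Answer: -108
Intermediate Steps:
9*((-24 - 1*2**3) - 4*1*(-5)) = 9*((-24 - 1*8) - 4*(-5)) = 9*((-24 - 8) + 20) = 9*(-32 + 20) = 9*(-12) = -108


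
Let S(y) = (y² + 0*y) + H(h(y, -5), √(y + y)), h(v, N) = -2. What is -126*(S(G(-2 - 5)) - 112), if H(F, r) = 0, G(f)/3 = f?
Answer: -41454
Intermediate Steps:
G(f) = 3*f
S(y) = y² (S(y) = (y² + 0*y) + 0 = (y² + 0) + 0 = y² + 0 = y²)
-126*(S(G(-2 - 5)) - 112) = -126*((3*(-2 - 5))² - 112) = -126*((3*(-7))² - 112) = -126*((-21)² - 112) = -126*(441 - 112) = -126*329 = -41454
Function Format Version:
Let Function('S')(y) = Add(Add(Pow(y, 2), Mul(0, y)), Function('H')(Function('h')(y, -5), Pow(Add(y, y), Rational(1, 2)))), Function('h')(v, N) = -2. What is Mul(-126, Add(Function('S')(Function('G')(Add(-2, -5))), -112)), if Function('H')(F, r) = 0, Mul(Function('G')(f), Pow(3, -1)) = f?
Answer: -41454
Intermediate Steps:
Function('G')(f) = Mul(3, f)
Function('S')(y) = Pow(y, 2) (Function('S')(y) = Add(Add(Pow(y, 2), Mul(0, y)), 0) = Add(Add(Pow(y, 2), 0), 0) = Add(Pow(y, 2), 0) = Pow(y, 2))
Mul(-126, Add(Function('S')(Function('G')(Add(-2, -5))), -112)) = Mul(-126, Add(Pow(Mul(3, Add(-2, -5)), 2), -112)) = Mul(-126, Add(Pow(Mul(3, -7), 2), -112)) = Mul(-126, Add(Pow(-21, 2), -112)) = Mul(-126, Add(441, -112)) = Mul(-126, 329) = -41454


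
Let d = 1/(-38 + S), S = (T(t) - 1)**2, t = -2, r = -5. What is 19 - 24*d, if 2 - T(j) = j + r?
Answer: 235/13 ≈ 18.077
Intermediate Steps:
T(j) = 7 - j (T(j) = 2 - (j - 5) = 2 - (-5 + j) = 2 + (5 - j) = 7 - j)
S = 64 (S = ((7 - 1*(-2)) - 1)**2 = ((7 + 2) - 1)**2 = (9 - 1)**2 = 8**2 = 64)
d = 1/26 (d = 1/(-38 + 64) = 1/26 ≈ 0.038462)
19 - 24*d = 19 - 24*1/26 = 19 - 12/13 = 235/13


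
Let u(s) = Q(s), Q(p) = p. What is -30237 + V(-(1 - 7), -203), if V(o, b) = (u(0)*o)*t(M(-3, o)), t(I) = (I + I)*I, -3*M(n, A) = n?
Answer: -30237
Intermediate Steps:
u(s) = s
M(n, A) = -n/3
t(I) = 2*I² (t(I) = (2*I)*I = 2*I²)
V(o, b) = 0 (V(o, b) = (0*o)*(2*(-⅓*(-3))²) = 0*(2*1²) = 0*(2*1) = 0*2 = 0)
-30237 + V(-(1 - 7), -203) = -30237 + 0 = -30237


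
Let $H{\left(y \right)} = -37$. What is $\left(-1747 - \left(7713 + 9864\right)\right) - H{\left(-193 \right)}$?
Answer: $-19287$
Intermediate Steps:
$\left(-1747 - \left(7713 + 9864\right)\right) - H{\left(-193 \right)} = \left(-1747 - \left(7713 + 9864\right)\right) - -37 = \left(-1747 - 17577\right) + 37 = -19324 + 37 = -19287$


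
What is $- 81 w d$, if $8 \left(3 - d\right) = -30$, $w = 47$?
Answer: $- \frac{102789}{4} \approx -25697.0$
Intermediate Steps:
$d = \frac{27}{4}$ ($d = 3 - - \frac{15}{4} = 3 + \frac{15}{4} = \frac{27}{4} \approx 6.75$)
$- 81 w d = \left(-81\right) 47 \cdot \frac{27}{4} = \left(-3807\right) \frac{27}{4} = - \frac{102789}{4}$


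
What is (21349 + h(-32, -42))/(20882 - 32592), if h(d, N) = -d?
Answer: -21381/11710 ≈ -1.8259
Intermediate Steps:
(21349 + h(-32, -42))/(20882 - 32592) = (21349 - 1*(-32))/(20882 - 32592) = (21349 + 32)/(-11710) = 21381*(-1/11710) = -21381/11710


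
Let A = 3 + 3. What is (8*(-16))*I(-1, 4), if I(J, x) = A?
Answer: -768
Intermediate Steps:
A = 6
I(J, x) = 6
(8*(-16))*I(-1, 4) = (8*(-16))*6 = -128*6 = -768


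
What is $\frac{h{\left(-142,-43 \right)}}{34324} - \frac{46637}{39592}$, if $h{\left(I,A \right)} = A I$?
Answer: $- \frac{339754909}{339738952} \approx -1.0$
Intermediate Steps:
$\frac{h{\left(-142,-43 \right)}}{34324} - \frac{46637}{39592} = \frac{\left(-43\right) \left(-142\right)}{34324} - \frac{46637}{39592} = 6106 \cdot \frac{1}{34324} - \frac{46637}{39592} = \frac{3053}{17162} - \frac{46637}{39592} = - \frac{339754909}{339738952}$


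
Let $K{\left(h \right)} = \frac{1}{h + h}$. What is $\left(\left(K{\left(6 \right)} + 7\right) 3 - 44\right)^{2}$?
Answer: $\frac{8281}{16} \approx 517.56$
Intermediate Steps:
$K{\left(h \right)} = \frac{1}{2 h}$
$\left(\left(K{\left(6 \right)} + 7\right) 3 - 44\right)^{2} = \left(\left(\frac{1}{2 \cdot 6} + 7\right) 3 - 44\right)^{2} = \left(\left(\frac{1}{2} \cdot \frac{1}{6} + 7\right) 3 - 44\right)^{2} = \left(\left(\frac{1}{12} + 7\right) 3 - 44\right)^{2} = \left(\frac{85}{12} \cdot 3 - 44\right)^{2} = \left(\frac{85}{4} - 44\right)^{2} = \left(- \frac{91}{4}\right)^{2} = \frac{8281}{16}$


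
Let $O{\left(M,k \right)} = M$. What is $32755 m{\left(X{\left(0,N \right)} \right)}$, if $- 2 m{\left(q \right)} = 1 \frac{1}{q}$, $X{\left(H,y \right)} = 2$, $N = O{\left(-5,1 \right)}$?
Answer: $- \frac{32755}{4} \approx -8188.8$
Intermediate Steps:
$N = -5$
$m{\left(q \right)} = - \frac{1}{2 q}$ ($m{\left(q \right)} = - \frac{1 \frac{1}{q}}{2} = - \frac{1}{2 q}$)
$32755 m{\left(X{\left(0,N \right)} \right)} = 32755 \left(- \frac{1}{2 \cdot 2}\right) = 32755 \left(\left(- \frac{1}{2}\right) \frac{1}{2}\right) = 32755 \left(- \frac{1}{4}\right) = - \frac{32755}{4}$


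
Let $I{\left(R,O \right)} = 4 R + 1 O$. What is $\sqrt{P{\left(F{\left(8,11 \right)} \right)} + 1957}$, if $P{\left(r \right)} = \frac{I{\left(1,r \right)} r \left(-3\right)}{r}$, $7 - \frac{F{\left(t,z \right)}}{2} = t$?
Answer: $\sqrt{1951} \approx 44.17$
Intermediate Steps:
$I{\left(R,O \right)} = O + 4 R$ ($I{\left(R,O \right)} = 4 R + O = O + 4 R$)
$F{\left(t,z \right)} = 14 - 2 t$
$P{\left(r \right)} = -12 - 3 r$ ($P{\left(r \right)} = \frac{\left(r + 4 \cdot 1\right) r \left(-3\right)}{r} = \frac{\left(r + 4\right) r \left(-3\right)}{r} = \frac{\left(4 + r\right) r \left(-3\right)}{r} = \frac{r \left(4 + r\right) \left(-3\right)}{r} = \frac{\left(-3\right) r \left(4 + r\right)}{r} = -12 - 3 r$)
$\sqrt{P{\left(F{\left(8,11 \right)} \right)} + 1957} = \sqrt{\left(-12 - 3 \left(14 - 16\right)\right) + 1957} = \sqrt{\left(-12 - -6\right) + 1957} = \sqrt{\left(-12 + 6\right) + 1957} = \sqrt{-6 + 1957} = \sqrt{1951}$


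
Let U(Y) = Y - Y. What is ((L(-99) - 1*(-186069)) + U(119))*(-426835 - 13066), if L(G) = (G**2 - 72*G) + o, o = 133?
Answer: -89357530031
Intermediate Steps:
U(Y) = 0
L(G) = 133 + G**2 - 72*G (L(G) = (G**2 - 72*G) + 133 = 133 + G**2 - 72*G)
((L(-99) - 1*(-186069)) + U(119))*(-426835 - 13066) = (((133 + (-99)**2 - 72*(-99)) - 1*(-186069)) + 0)*(-426835 - 13066) = (((133 + 9801 + 7128) + 186069) + 0)*(-439901) = ((17062 + 186069) + 0)*(-439901) = (203131 + 0)*(-439901) = 203131*(-439901) = -89357530031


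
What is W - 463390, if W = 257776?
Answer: -205614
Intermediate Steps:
W - 463390 = 257776 - 463390 = -205614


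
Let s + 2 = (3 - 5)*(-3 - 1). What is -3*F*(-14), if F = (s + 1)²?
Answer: 2058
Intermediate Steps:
s = 6 (s = -2 + (3 - 5)*(-3 - 1) = -2 - 2*(-4) = -2 + 8 = 6)
F = 49 (F = (6 + 1)² = 7² = 49)
-3*F*(-14) = -3*49*(-14) = -147*(-14) = 2058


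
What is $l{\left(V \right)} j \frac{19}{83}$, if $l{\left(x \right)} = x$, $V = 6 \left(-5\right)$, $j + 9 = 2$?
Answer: $\frac{3990}{83} \approx 48.072$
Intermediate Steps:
$j = -7$ ($j = -9 + 2 = -7$)
$V = -30$
$l{\left(V \right)} j \frac{19}{83} = \left(-30\right) \left(-7\right) \frac{19}{83} = 210 \cdot 19 \cdot \frac{1}{83} = 210 \cdot \frac{19}{83} = \frac{3990}{83}$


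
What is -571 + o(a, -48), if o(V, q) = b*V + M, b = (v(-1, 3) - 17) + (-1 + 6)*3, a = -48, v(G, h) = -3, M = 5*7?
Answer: -296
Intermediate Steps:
M = 35
b = -5 (b = (-3 - 17) + (-1 + 6)*3 = -20 + 5*3 = -20 + 15 = -5)
o(V, q) = 35 - 5*V (o(V, q) = -5*V + 35 = 35 - 5*V)
-571 + o(a, -48) = -571 + (35 - 5*(-48)) = -571 + (35 + 240) = -571 + 275 = -296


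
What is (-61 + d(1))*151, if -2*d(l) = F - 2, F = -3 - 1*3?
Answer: -8607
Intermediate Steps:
F = -6 (F = -3 - 3 = -6)
d(l) = 4 (d(l) = -(-6 - 2)/2 = -1/2*(-8) = 4)
(-61 + d(1))*151 = (-61 + 4)*151 = -57*151 = -8607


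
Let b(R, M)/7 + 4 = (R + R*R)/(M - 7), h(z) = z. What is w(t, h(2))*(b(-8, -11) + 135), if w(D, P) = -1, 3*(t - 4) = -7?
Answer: -767/9 ≈ -85.222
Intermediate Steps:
t = 5/3 (t = 4 + (⅓)*(-7) = 4 - 7/3 = 5/3 ≈ 1.6667)
b(R, M) = -28 + 7*(R + R²)/(-7 + M) (b(R, M) = -28 + 7*((R + R*R)/(M - 7)) = -28 + 7*((R + R²)/(-7 + M)) = -28 + 7*(R + R²)/(-7 + M))
w(t, h(2))*(b(-8, -11) + 135) = -(7*(28 - 8 + (-8)² - 4*(-11))/(-7 - 11) + 135) = -(7*(28 - 8 + 64 + 44)/(-18) + 135) = -(7*(-1/18)*128 + 135) = -(-448/9 + 135) = -1*767/9 = -767/9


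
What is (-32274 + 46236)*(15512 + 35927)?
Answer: 718191318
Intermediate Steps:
(-32274 + 46236)*(15512 + 35927) = 13962*51439 = 718191318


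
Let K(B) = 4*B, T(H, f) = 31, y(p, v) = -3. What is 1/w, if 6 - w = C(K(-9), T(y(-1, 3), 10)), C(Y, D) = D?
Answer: -1/25 ≈ -0.040000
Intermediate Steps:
w = -25 (w = 6 - 1*31 = 6 - 31 = -25)
1/w = 1/(-25) = -1/25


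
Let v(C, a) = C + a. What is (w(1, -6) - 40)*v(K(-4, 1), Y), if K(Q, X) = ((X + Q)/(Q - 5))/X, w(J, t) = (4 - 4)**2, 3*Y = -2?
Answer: 40/3 ≈ 13.333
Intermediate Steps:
Y = -2/3 (Y = (1/3)*(-2) = -2/3 ≈ -0.66667)
w(J, t) = 0 (w(J, t) = 0**2 = 0)
K(Q, X) = (Q + X)/(X*(-5 + Q)) (K(Q, X) = ((Q + X)/(-5 + Q))/X = (Q + X)/(X*(-5 + Q)))
(w(1, -6) - 40)*v(K(-4, 1), Y) = (0 - 40)*((-4 + 1)/(1*(-5 - 4)) - 2/3) = -40*(1*(-3)/(-9) - 2/3) = -40*(1*(-1/9)*(-3) - 2/3) = -40*(1/3 - 2/3) = -40*(-1/3) = 40/3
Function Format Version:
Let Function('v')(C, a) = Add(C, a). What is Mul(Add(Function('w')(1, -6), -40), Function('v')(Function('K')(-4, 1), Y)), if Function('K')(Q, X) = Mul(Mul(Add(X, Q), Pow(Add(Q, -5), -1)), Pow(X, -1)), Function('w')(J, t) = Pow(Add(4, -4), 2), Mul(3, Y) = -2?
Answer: Rational(40, 3) ≈ 13.333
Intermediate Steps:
Y = Rational(-2, 3) (Y = Mul(Rational(1, 3), -2) = Rational(-2, 3) ≈ -0.66667)
Function('w')(J, t) = 0 (Function('w')(J, t) = Pow(0, 2) = 0)
Function('K')(Q, X) = Mul(Pow(X, -1), Pow(Add(-5, Q), -1), Add(Q, X)) (Function('K')(Q, X) = Mul(Mul(Add(Q, X), Pow(Add(-5, Q), -1)), Pow(X, -1)) = Mul(Mul(Pow(Add(-5, Q), -1), Add(Q, X)), Pow(X, -1)) = Mul(Pow(X, -1), Pow(Add(-5, Q), -1), Add(Q, X)))
Mul(Add(Function('w')(1, -6), -40), Function('v')(Function('K')(-4, 1), Y)) = Mul(Add(0, -40), Add(Mul(Pow(1, -1), Pow(Add(-5, -4), -1), Add(-4, 1)), Rational(-2, 3))) = Mul(-40, Add(Mul(1, Pow(-9, -1), -3), Rational(-2, 3))) = Mul(-40, Add(Mul(1, Rational(-1, 9), -3), Rational(-2, 3))) = Mul(-40, Add(Rational(1, 3), Rational(-2, 3))) = Mul(-40, Rational(-1, 3)) = Rational(40, 3)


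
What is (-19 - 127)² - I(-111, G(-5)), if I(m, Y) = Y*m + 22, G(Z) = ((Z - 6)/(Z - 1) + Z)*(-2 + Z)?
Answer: 47509/2 ≈ 23755.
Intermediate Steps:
G(Z) = (-2 + Z)*(Z + (-6 + Z)/(-1 + Z)) (G(Z) = ((-6 + Z)/(-1 + Z) + Z)*(-2 + Z) = (Z + (-6 + Z)/(-1 + Z))*(-2 + Z) = (-2 + Z)*(Z + (-6 + Z)/(-1 + Z)))
I(m, Y) = 22 + Y*m
(-19 - 127)² - I(-111, G(-5)) = (-19 - 127)² - (22 + ((12 + (-5)³ - 6*(-5) - 2*(-5)²)/(-1 - 5))*(-111)) = (-146)² - (22 + ((12 - 125 + 30 - 2*25)/(-6))*(-111)) = 21316 - (22 - (12 - 125 + 30 - 50)/6*(-111)) = 21316 - (22 - ⅙*(-133)*(-111)) = 21316 - (22 + (133/6)*(-111)) = 21316 - (22 - 4921/2) = 21316 - 1*(-4877/2) = 21316 + 4877/2 = 47509/2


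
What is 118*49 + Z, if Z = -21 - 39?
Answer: 5722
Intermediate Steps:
Z = -60
118*49 + Z = 118*49 - 60 = 5782 - 60 = 5722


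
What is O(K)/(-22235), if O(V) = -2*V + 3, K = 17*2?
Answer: 13/4447 ≈ 0.0029233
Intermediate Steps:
K = 34
O(V) = 3 - 2*V
O(K)/(-22235) = (3 - 2*34)/(-22235) = (3 - 68)*(-1/22235) = -65*(-1/22235) = 13/4447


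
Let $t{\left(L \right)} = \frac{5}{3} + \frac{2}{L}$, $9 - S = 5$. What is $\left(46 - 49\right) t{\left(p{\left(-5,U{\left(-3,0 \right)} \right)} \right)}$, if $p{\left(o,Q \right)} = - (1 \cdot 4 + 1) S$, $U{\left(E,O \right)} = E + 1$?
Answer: $- \frac{47}{10} \approx -4.7$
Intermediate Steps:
$S = 4$ ($S = 9 - 5 = 4$)
$U{\left(E,O \right)} = 1 + E$
$p{\left(o,Q \right)} = -20$ ($p{\left(o,Q \right)} = - (1 \cdot 4 + 1) 4 = - (4 + 1) 4 = \left(-1\right) 5 \cdot 4 = \left(-5\right) 4 = -20$)
$t{\left(L \right)} = \frac{5}{3} + \frac{2}{L}$ ($t{\left(L \right)} = 5 \cdot \frac{1}{3} + \frac{2}{L} = \frac{5}{3} + \frac{2}{L}$)
$\left(46 - 49\right) t{\left(p{\left(-5,U{\left(-3,0 \right)} \right)} \right)} = \left(46 - 49\right) \left(\frac{5}{3} + \frac{2}{-20}\right) = - 3 \left(\frac{5}{3} + 2 \left(- \frac{1}{20}\right)\right) = - 3 \left(\frac{5}{3} - \frac{1}{10}\right) = \left(-3\right) \frac{47}{30} = - \frac{47}{10}$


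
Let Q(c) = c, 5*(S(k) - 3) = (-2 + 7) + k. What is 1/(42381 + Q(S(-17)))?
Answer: 5/211908 ≈ 2.3595e-5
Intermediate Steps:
S(k) = 4 + k/5 (S(k) = 3 + ((-2 + 7) + k)/5 = 3 + (5 + k)/5 = 3 + (1 + k/5) = 4 + k/5)
1/(42381 + Q(S(-17))) = 1/(42381 + (4 + (⅕)*(-17))) = 1/(42381 + (4 - 17/5)) = 1/(42381 + ⅗) = 1/(211908/5) = 5/211908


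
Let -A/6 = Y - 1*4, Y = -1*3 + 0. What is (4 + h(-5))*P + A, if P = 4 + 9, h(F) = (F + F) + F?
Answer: -101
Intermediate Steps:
h(F) = 3*F (h(F) = 2*F + F = 3*F)
P = 13
Y = -3 (Y = -3 + 0 = -3)
A = 42 (A = -6*(-3 - 1*4) = -6*(-3 - 4) = -6*(-7) = 42)
(4 + h(-5))*P + A = (4 + 3*(-5))*13 + 42 = (4 - 15)*13 + 42 = -11*13 + 42 = -143 + 42 = -101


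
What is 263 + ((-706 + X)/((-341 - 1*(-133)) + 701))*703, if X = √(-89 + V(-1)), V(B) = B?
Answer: -366659/493 + 2109*I*√10/493 ≈ -743.73 + 13.528*I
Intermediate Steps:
X = 3*I*√10 (X = √(-89 - 1) = √(-90) = 3*I*√10 ≈ 9.4868*I)
263 + ((-706 + X)/((-341 - 1*(-133)) + 701))*703 = 263 + ((-706 + 3*I*√10)/((-341 - 1*(-133)) + 701))*703 = 263 + ((-706 + 3*I*√10)/((-341 + 133) + 701))*703 = 263 + ((-706 + 3*I*√10)/(-208 + 701))*703 = 263 + ((-706 + 3*I*√10)/493)*703 = 263 + ((-706 + 3*I*√10)*(1/493))*703 = 263 + (-706/493 + 3*I*√10/493)*703 = 263 + (-496318/493 + 2109*I*√10/493) = -366659/493 + 2109*I*√10/493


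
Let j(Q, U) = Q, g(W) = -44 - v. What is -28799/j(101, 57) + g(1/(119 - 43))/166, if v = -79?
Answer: -4777099/16766 ≈ -284.93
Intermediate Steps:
g(W) = 35 (g(W) = -44 - 1*(-79) = -44 + 79 = 35)
-28799/j(101, 57) + g(1/(119 - 43))/166 = -28799/101 + 35/166 = -4777099/16766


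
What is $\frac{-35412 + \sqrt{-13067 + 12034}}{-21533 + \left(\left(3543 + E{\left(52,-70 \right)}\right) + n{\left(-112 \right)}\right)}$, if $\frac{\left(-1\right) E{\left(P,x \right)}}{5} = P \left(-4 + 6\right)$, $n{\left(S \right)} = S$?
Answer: $\frac{17706}{9311} - \frac{i \sqrt{1033}}{18622} \approx 1.9016 - 0.0017259 i$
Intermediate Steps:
$E{\left(P,x \right)} = - 10 P$ ($E{\left(P,x \right)} = - 5 P \left(-4 + 6\right) = - 5 P 2 = - 5 \cdot 2 P = - 10 P$)
$\frac{-35412 + \sqrt{-13067 + 12034}}{-21533 + \left(\left(3543 + E{\left(52,-70 \right)}\right) + n{\left(-112 \right)}\right)} = \frac{-35412 + \sqrt{-13067 + 12034}}{-21533 + \left(\left(3543 - 520\right) - 112\right)} = \frac{-35412 + \sqrt{-1033}}{-21533 + \left(\left(3543 - 520\right) - 112\right)} = \frac{-35412 + i \sqrt{1033}}{-21533 + \left(3023 - 112\right)} = \frac{-35412 + i \sqrt{1033}}{-21533 + 2911} = \frac{-35412 + i \sqrt{1033}}{-18622} = \left(-35412 + i \sqrt{1033}\right) \left(- \frac{1}{18622}\right) = \frac{17706}{9311} - \frac{i \sqrt{1033}}{18622}$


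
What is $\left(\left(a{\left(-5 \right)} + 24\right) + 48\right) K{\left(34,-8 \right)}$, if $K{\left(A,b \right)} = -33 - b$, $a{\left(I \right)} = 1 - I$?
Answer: $-1950$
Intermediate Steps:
$\left(\left(a{\left(-5 \right)} + 24\right) + 48\right) K{\left(34,-8 \right)} = \left(\left(\left(1 - -5\right) + 24\right) + 48\right) \left(-33 - -8\right) = \left(\left(\left(1 + 5\right) + 24\right) + 48\right) \left(-33 + 8\right) = \left(\left(6 + 24\right) + 48\right) \left(-25\right) = \left(30 + 48\right) \left(-25\right) = 78 \left(-25\right) = -1950$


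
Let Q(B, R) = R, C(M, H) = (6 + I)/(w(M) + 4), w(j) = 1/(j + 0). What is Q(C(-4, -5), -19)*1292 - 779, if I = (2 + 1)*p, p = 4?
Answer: -25327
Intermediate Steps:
w(j) = 1/j
I = 12 (I = (2 + 1)*4 = 3*4 = 12)
C(M, H) = 18/(4 + 1/M) (C(M, H) = (6 + 12)/(1/M + 4) = 18/(4 + 1/M))
Q(C(-4, -5), -19)*1292 - 779 = -19*1292 - 779 = -24548 - 779 = -25327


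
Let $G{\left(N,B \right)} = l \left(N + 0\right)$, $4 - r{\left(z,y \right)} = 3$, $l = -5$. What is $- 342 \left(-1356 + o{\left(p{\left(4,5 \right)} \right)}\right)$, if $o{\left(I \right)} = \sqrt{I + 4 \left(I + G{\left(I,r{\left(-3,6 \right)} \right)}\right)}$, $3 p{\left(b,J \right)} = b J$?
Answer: $463752 - 3420 i \approx 4.6375 \cdot 10^{5} - 3420.0 i$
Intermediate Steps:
$r{\left(z,y \right)} = 1$ ($r{\left(z,y \right)} = 4 - 3 = 1$)
$G{\left(N,B \right)} = - 5 N$ ($G{\left(N,B \right)} = - 5 \left(N + 0\right) = - 5 N$)
$p{\left(b,J \right)} = \frac{J b}{3}$ ($p{\left(b,J \right)} = \frac{b J}{3} = \frac{J b}{3}$)
$o{\left(I \right)} = \sqrt{15} \sqrt{- I}$ ($o{\left(I \right)} = \sqrt{I + 4 \left(I - 5 I\right)} = \sqrt{I + 4 \left(- 4 I\right)} = \sqrt{I - 16 I} = \sqrt{- 15 I} = \sqrt{15} \sqrt{- I}$)
$- 342 \left(-1356 + o{\left(p{\left(4,5 \right)} \right)}\right) = - 342 \left(-1356 + \sqrt{15} \sqrt{- \frac{5 \cdot 4}{3}}\right) = - 342 \left(-1356 + \sqrt{15} \sqrt{\left(-1\right) \frac{20}{3}}\right) = - 342 \left(-1356 + \sqrt{15} \sqrt{- \frac{20}{3}}\right) = - 342 \left(-1356 + \sqrt{15} \frac{2 i \sqrt{15}}{3}\right) = - 342 \left(-1356 + 10 i\right) = 463752 - 3420 i$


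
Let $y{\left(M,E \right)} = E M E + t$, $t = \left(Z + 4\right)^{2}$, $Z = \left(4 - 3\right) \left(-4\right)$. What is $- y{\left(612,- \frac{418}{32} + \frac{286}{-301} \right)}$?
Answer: $- \frac{696796459425}{5798464} \approx -1.2017 \cdot 10^{5}$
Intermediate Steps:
$Z = -4$ ($Z = 1 \left(-4\right) = -4$)
$t = 0$ ($t = \left(-4 + 4\right)^{2} = 0^{2} = 0$)
$y{\left(M,E \right)} = M E^{2}$ ($y{\left(M,E \right)} = E M E + 0 = M E^{2} + 0 = M E^{2}$)
$- y{\left(612,- \frac{418}{32} + \frac{286}{-301} \right)} = - 612 \left(- \frac{418}{32} + \frac{286}{-301}\right)^{2} = - 612 \left(\left(-418\right) \frac{1}{32} + 286 \left(- \frac{1}{301}\right)\right)^{2} = - 612 \left(- \frac{209}{16} - \frac{286}{301}\right)^{2} = - 612 \left(- \frac{67485}{4816}\right)^{2} = - \frac{612 \cdot 4554225225}{23193856} = \left(-1\right) \frac{696796459425}{5798464} = - \frac{696796459425}{5798464}$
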